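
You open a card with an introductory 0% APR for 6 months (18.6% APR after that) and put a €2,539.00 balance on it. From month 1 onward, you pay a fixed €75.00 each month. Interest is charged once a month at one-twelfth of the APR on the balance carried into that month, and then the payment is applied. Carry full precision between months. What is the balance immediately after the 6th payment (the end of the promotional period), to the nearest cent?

Promo months 1–6 at r₀ = 0%/12 = 0; months 7+ at r₁ = 18.6%/12 = 0.0155.
After month 6 (no interest yet): B = €2,539.00 − 6·€75.00 = €2,089.00.

€2,089.00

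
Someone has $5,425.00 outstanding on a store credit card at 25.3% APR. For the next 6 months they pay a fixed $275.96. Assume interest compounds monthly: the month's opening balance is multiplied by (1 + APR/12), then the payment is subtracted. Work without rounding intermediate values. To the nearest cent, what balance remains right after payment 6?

Monthly rate r = 25.3%/12 = 2.10833% = 0.0210833.
Each month: B ← B·(1+r) − $275.96.
Month 1: interest $114.38; balance after payment $5,263.42.
Month 2: interest $110.97; balance after payment $5,098.43.
Month 3: interest $107.49; balance after payment $4,929.96.
Month 4: interest $103.94; balance after payment $4,757.94.
Month 5: interest $100.31; balance after payment $4,582.29.
Month 6: interest $96.61; balance after payment $4,402.94.

$4,402.94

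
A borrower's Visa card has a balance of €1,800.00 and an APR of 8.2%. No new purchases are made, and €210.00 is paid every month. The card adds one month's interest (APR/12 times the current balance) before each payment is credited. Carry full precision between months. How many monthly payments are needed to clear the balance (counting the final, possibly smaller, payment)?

9 months

Monthly rate r = 8.2%/12 = 0.683333% = 0.00683333.
Recurrence: B ← B·(1+r) − €210.00.
Month 1: interest €12.30; balance after payment €1,602.30.
Month 2: interest €10.95; balance after payment €1,403.25.
Closed form: n = −ln(1 − rB₀/P)/ln(1+r) = −ln(0.94143)/ln(1.00683) ≈ 8.863, so the balance reaches zero during payment 9.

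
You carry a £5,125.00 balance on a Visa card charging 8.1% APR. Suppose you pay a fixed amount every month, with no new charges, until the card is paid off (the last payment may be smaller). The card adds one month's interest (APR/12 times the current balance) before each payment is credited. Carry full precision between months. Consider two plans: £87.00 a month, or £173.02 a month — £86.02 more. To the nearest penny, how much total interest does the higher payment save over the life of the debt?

£818.04

Monthly rate r = 8.1%/12 = 0.675% = 0.00675.
At £87.00/mo: n = ⌈−ln(1 − rB₀/P)/ln(1+r)⌉ = 76 payments (last £30.24); total interest = total paid − £5,125.00 = £1,430.24.
At £173.02/mo: 34 payments (last £27.54); total interest £612.20.
Interest saved = £1,430.24 − £612.20 = £818.04.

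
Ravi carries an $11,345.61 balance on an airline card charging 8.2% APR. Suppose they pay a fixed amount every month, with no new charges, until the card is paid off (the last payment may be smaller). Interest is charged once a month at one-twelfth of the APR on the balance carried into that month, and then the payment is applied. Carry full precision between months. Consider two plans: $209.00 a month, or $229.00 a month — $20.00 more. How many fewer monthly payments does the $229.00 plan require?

Monthly rate r = 8.2%/12 = 0.683333% = 0.00683333.
At $209.00/mo: n = ⌈−ln(1 − rB₀/P)/ln(1+r)⌉ = 69 payments (last $14.06); total interest = total paid − $11,345.61 = $2,880.45.
At $229.00/mo: 61 payments (last $158.81); total interest $2,553.20.
Payments saved = 69 − 61 = 8.

8 fewer payments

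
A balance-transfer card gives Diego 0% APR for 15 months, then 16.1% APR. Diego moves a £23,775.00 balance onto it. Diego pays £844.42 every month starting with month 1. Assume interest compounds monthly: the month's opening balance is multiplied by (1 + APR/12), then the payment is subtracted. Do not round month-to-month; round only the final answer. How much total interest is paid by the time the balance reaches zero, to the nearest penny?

£1,196.70

Promo months 1–15 at r₀ = 0%/12 = 0; months 16+ at r₁ = 16.1%/12 = 0.0134167.
After month 15 (no interest yet): B = £23,775.00 − 15·£844.42 = £11,108.70.
Then at r₁ with £844.42/mo: n₂ = −ln(1 − r₁·B/P)/ln(1+r₁) ≈ 14.57 → 15 more payments.
Total paid = 29·£844.42 + £483.52 = £24,971.70; interest = £24,971.70 − £23,775.00 = £1,196.70.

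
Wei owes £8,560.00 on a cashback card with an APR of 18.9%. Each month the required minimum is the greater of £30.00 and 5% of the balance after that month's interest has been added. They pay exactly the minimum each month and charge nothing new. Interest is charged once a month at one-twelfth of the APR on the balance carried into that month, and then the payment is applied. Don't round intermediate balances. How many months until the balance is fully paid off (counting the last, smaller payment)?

Monthly rate r = 18.9%/12 = 1.575% = 0.01575.
While 5% of the post-interest balance exceeds £30.00, each month B ← (B·(1+r))·(1 − 0.05), i.e. B shrinks by the factor (1+r)·0.95 = 0.96496.
This holds for months 1–75. Entering month 76 the balance is £589.87; 5% of the post-interest balance is now below £30.00, so the flat £30.00 minimum applies from here.
From month 76 a fixed £30.00 at rate r clears £589.87 in 24 more payments. Total: 75 + 24 = 99 months.

99 months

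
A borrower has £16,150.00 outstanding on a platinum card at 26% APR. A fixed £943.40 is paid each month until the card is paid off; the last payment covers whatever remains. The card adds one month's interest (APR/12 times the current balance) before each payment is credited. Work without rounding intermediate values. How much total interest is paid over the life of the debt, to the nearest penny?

Monthly rate r = 26%/12 = 2.16667% = 0.0216667.
Payoff takes n = ⌈−ln(1 − rB₀/P)/ln(1+r)⌉ = ⌈21.622⌉ = 22 payments; the last is £589.50.
Total paid = 21·£943.40 + £589.50 = £20,400.90.
Total interest = total paid − principal = £20,400.90 − £16,150.00 = £4,250.90.

£4,250.90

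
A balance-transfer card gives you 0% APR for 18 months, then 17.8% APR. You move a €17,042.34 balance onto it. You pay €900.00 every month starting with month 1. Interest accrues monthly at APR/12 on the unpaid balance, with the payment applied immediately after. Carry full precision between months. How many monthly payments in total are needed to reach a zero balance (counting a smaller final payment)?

19 months

Promo months 1–18 at r₀ = 0%/12 = 0; months 19+ at r₁ = 17.8%/12 = 0.0148333.
After month 18 (no interest yet): B = €17,042.34 − 18·€900.00 = €842.34.
Then at r₁ with €900.00/mo: n₂ = −ln(1 − r₁·B/P)/ln(1+r₁) ≈ 0.95 → 1 more payments.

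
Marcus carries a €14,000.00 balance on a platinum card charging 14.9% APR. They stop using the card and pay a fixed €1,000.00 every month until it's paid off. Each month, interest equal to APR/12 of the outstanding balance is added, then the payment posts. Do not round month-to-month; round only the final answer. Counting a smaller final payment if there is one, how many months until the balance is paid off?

16 months

Monthly rate r = 14.9%/12 = 1.24167% = 0.0124167.
Recurrence: B ← B·(1+r) − €1,000.00.
Month 1: interest €173.83; balance after payment €13,173.83.
Month 2: interest €163.58; balance after payment €12,337.41.
Closed form: n = −ln(1 − rB₀/P)/ln(1+r) = −ln(0.82617)/ln(1.01242) ≈ 15.475, so the balance reaches zero during payment 16.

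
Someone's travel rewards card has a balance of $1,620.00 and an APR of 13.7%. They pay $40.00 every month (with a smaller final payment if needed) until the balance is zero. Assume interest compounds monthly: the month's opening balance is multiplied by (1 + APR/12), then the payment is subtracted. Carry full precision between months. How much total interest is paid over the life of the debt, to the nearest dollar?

Monthly rate r = 13.7%/12 = 1.14167% = 0.0114167.
Payoff takes n = ⌈−ln(1 − rB₀/P)/ln(1+r)⌉ = ⌈54.668⌉ = 55 payments; the last is $26.78.
Total paid = 54·$40.00 + $26.78 = $2,186.78.
Total interest = total paid − principal = $2,186.78 − $1,620.00 = $566.78.

$567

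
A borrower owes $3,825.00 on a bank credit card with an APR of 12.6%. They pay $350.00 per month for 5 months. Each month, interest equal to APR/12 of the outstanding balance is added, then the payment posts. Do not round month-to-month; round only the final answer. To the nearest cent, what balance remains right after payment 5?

$2,242.94

Monthly rate r = 12.6%/12 = 1.05% = 0.0105.
Each month: B ← B·(1+r) − $350.00.
Month 1: interest $40.16; balance after payment $3,515.16.
Month 2: interest $36.91; balance after payment $3,202.07.
Month 3: interest $33.62; balance after payment $2,885.69.
Month 4: interest $30.30; balance after payment $2,565.99.
Month 5: interest $26.94; balance after payment $2,242.94.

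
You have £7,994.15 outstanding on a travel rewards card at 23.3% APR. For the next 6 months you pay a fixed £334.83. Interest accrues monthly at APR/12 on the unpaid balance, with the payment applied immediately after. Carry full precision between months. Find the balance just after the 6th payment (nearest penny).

Monthly rate r = 23.3%/12 = 1.94167% = 0.0194167.
Each month: B ← B·(1+r) − £334.83.
Month 1: interest £155.22; balance after payment £7,814.54.
Month 2: interest £151.73; balance after payment £7,631.44.
Month 3: interest £148.18; balance after payment £7,444.79.
Month 4: interest £144.55; balance after payment £7,254.51.
Month 5: interest £140.86; balance after payment £7,060.54.
Month 6: interest £137.09; balance after payment £6,862.80.

£6,862.80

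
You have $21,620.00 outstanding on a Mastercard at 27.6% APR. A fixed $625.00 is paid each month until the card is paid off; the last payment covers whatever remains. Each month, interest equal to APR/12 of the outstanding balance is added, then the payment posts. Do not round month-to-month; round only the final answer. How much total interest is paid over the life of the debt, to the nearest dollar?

Monthly rate r = 27.6%/12 = 2.3% = 0.023.
Payoff takes n = ⌈−ln(1 − rB₀/P)/ln(1+r)⌉ = ⌈69.824⌉ = 70 payments; the last is $515.83.
Total paid = 69·$625.00 + $515.83 = $43,640.83.
Total interest = total paid − principal = $43,640.83 − $21,620.00 = $22,020.83.

$22,021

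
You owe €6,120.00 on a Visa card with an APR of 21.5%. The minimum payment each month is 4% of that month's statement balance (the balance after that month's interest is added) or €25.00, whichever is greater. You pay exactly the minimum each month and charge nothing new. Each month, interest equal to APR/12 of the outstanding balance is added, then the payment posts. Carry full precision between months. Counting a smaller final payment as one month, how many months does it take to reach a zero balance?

Monthly rate r = 21.5%/12 = 1.79167% = 0.0179167.
While 4% of the post-interest balance exceeds €25.00, each month B ← (B·(1+r))·(1 − 0.04), i.e. B shrinks by the factor (1+r)·0.96 = 0.9772.
This holds for months 1–100. Entering month 101 the balance is €609.67; 4% of the post-interest balance is now below €25.00, so the flat €25.00 minimum applies from here.
From month 101 a fixed €25.00 at rate r clears €609.67 in 33 more payments. Total: 100 + 33 = 133 months.

133 months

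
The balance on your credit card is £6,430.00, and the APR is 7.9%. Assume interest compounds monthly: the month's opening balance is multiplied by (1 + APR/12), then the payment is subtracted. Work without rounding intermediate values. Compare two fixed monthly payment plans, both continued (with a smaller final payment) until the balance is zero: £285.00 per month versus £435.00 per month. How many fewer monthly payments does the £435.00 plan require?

9 fewer payments

Monthly rate r = 7.9%/12 = 0.658333% = 0.00658333.
At £285.00/mo: n = ⌈−ln(1 − rB₀/P)/ln(1+r)⌉ = 25 payments (last £143.91); total interest = total paid − £6,430.00 = £553.91.
At £435.00/mo: 16 payments (last £262.35); total interest £357.35.
Payments saved = 25 − 16 = 9.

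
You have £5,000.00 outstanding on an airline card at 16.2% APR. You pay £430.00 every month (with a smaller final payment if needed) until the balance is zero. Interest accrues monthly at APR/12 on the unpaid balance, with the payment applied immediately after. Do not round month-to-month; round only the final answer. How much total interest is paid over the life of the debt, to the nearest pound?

£476

Monthly rate r = 16.2%/12 = 1.35% = 0.0135.
Payoff takes n = ⌈−ln(1 − rB₀/P)/ln(1+r)⌉ = ⌈12.734⌉ = 13 payments; the last is £316.24.
Total paid = 12·£430.00 + £316.24 = £5,476.24.
Total interest = total paid − principal = £5,476.24 − £5,000.00 = £476.24.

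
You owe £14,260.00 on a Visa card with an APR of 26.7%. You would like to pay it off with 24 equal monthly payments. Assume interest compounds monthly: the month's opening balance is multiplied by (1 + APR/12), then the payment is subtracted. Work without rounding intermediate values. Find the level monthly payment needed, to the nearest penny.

£773.29

Monthly rate r = 26.7%/12 = 2.225% = 0.02225.
Level-payment amortization: P = B₀·r / (1 − (1+r)^(−n)) = 14260.00·0.02225 / (1 − 1.02225^(−24)).
Denominator 1 − (1+r)^(−24) = 0.410302701.
P = 317.285 / 0.410302701 ≈ 773.29.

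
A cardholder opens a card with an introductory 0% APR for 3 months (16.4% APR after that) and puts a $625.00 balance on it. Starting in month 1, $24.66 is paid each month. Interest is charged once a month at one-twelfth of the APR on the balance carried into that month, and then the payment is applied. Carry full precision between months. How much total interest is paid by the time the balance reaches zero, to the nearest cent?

Promo months 1–3 at r₀ = 0%/12 = 0; months 4+ at r₁ = 16.4%/12 = 0.0136667.
After month 3 (no interest yet): B = $625.00 − 3·$24.66 = $551.02.
Then at r₁ with $24.66/mo: n₂ = −ln(1 − r₁·B/P)/ln(1+r₁) ≈ 26.84 → 27 more payments.
Total paid = 29·$24.66 + $20.84 = $735.98; interest = $735.98 − $625.00 = $110.98.

$110.98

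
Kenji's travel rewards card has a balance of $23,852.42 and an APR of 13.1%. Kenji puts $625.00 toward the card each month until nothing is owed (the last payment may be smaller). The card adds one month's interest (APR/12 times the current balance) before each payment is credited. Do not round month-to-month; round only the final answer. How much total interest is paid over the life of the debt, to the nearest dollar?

Monthly rate r = 13.1%/12 = 1.09167% = 0.0109167.
Payoff takes n = ⌈−ln(1 − rB₀/P)/ln(1+r)⌉ = ⌈49.636⌉ = 50 payments; the last is $398.11.
Total paid = 49·$625.00 + $398.11 = $31,023.11.
Total interest = total paid − principal = $31,023.11 − $23,852.42 = $7,170.69.

$7,171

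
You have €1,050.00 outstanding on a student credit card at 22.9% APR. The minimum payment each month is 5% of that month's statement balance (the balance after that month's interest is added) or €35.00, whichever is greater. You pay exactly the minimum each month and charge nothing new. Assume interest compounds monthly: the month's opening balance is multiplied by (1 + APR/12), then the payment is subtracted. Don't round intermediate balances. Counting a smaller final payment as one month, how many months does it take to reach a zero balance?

Monthly rate r = 22.9%/12 = 1.90833% = 0.0190833.
While 5% of the post-interest balance exceeds €35.00, each month B ← (B·(1+r))·(1 − 0.05), i.e. B shrinks by the factor (1+r)·0.95 = 0.96813.
This holds for months 1–14. Entering month 15 the balance is €667.20; 5% of the post-interest balance is now below €35.00, so the flat €35.00 minimum applies from here.
From month 15 a fixed €35.00 at rate r clears €667.20 in 24 more payments. Total: 14 + 24 = 38 months.

38 months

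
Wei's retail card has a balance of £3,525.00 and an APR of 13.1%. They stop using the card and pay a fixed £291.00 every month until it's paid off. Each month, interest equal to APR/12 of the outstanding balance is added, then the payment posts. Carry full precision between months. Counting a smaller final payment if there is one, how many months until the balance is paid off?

14 payments

Monthly rate r = 13.1%/12 = 1.09167% = 0.0109167.
Recurrence: B ← B·(1+r) − £291.00.
Month 1: interest £38.48; balance after payment £3,272.48.
Month 2: interest £35.72; balance after payment £3,017.21.
Closed form: n = −ln(1 − rB₀/P)/ln(1+r) = −ln(0.86776)/ln(1.01092) ≈ 13.064, so the balance reaches zero during payment 14.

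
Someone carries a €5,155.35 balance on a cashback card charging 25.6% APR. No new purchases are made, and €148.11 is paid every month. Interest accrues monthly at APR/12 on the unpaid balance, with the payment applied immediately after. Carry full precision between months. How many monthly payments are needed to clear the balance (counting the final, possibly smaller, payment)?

Monthly rate r = 25.6%/12 = 2.13333% = 0.0213333.
Recurrence: B ← B·(1+r) − €148.11.
Month 1: interest €109.98; balance after payment €5,117.22.
Month 2: interest €109.17; balance after payment €5,078.28.
Closed form: n = −ln(1 − rB₀/P)/ln(1+r) = −ln(0.25744)/ln(1.02133) ≈ 64.284, so the balance reaches zero during payment 65.

65 payments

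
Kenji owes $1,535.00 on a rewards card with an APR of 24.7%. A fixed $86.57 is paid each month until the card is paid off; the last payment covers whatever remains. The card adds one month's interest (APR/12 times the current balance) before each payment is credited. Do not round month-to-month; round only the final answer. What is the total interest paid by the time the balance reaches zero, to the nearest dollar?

$395

Monthly rate r = 24.7%/12 = 2.05833% = 0.0205833.
Payoff takes n = ⌈−ln(1 − rB₀/P)/ln(1+r)⌉ = ⌈22.287⌉ = 23 payments; the last is $25.02.
Total paid = 22·$86.57 + $25.02 = $1,929.56.
Total interest = total paid − principal = $1,929.56 − $1,535.00 = $394.56.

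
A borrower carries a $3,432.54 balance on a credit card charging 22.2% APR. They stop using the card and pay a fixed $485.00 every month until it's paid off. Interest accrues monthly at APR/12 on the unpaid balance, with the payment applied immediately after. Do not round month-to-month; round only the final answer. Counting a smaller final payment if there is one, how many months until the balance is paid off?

8 payments

Monthly rate r = 22.2%/12 = 1.85% = 0.0185.
Recurrence: B ← B·(1+r) − $485.00.
Month 1: interest $63.50; balance after payment $3,011.04.
Month 2: interest $55.70; balance after payment $2,581.75.
Closed form: n = −ln(1 − rB₀/P)/ln(1+r) = −ln(0.86907)/ln(1.0185) ≈ 7.656, so the balance reaches zero during payment 8.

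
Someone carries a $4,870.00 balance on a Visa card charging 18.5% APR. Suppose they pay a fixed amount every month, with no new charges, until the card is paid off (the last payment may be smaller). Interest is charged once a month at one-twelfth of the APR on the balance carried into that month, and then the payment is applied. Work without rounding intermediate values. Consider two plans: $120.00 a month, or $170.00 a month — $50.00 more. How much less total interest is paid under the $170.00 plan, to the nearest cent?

Monthly rate r = 18.5%/12 = 1.54167% = 0.0154167.
At $120.00/mo: n = ⌈−ln(1 − rB₀/P)/ln(1+r)⌉ = 65 payments (last $27.23); total interest = total paid − $4,870.00 = $2,837.23.
At $170.00/mo: 39 payments (last $15.57); total interest $1,605.57.
Interest saved = $2,837.23 − $1,605.57 = $1,231.66.

$1,231.66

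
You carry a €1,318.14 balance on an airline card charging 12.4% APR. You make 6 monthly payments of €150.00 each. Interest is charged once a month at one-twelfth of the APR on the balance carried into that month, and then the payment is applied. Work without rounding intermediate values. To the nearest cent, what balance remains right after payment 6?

Monthly rate r = 12.4%/12 = 1.03333% = 0.0103333.
Each month: B ← B·(1+r) − €150.00.
Month 1: interest €13.62; balance after payment €1,181.76.
Month 2: interest €12.21; balance after payment €1,043.97.
Month 3: interest €10.79; balance after payment €904.76.
Month 4: interest €9.35; balance after payment €764.11.
Month 5: interest €7.90; balance after payment €622.01.
Month 6: interest €6.43; balance after payment €478.43.

€478.43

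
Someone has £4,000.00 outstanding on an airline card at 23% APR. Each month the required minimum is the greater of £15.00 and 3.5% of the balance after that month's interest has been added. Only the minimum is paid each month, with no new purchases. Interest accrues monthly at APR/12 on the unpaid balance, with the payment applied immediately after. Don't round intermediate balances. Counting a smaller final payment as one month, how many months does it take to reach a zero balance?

176 months

Monthly rate r = 23%/12 = 1.91667% = 0.0191667.
While 3.5% of the post-interest balance exceeds £15.00, each month B ← (B·(1+r))·(1 − 0.035), i.e. B shrinks by the factor (1+r)·0.965 = 0.9835.
This holds for months 1–136. Entering month 137 the balance is £416.03; 3.5% of the post-interest balance is now below £15.00, so the flat £15.00 minimum applies from here.
From month 137 a fixed £15.00 at rate r clears £416.03 in 40 more payments. Total: 136 + 40 = 176 months.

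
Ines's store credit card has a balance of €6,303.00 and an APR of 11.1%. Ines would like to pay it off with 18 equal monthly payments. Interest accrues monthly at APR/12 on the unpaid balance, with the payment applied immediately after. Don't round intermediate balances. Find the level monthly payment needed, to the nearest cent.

Monthly rate r = 11.1%/12 = 0.925% = 0.00925.
Level-payment amortization: P = B₀·r / (1 − (1+r)^(−n)) = 6303.00·0.00925 / (1 − 1.00925^(−18)).
Denominator 1 − (1+r)^(−18) = 0.152728975.
P = 58.3027 / 0.152728975 ≈ 381.74.

€381.74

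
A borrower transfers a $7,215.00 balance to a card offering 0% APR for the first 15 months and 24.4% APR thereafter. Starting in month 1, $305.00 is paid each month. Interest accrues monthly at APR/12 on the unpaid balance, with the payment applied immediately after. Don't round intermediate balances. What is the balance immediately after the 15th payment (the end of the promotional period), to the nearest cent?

Promo months 1–15 at r₀ = 0%/12 = 0; months 16+ at r₁ = 24.4%/12 = 0.0203333.
After month 15 (no interest yet): B = $7,215.00 − 15·$305.00 = $2,640.00.

$2,640.00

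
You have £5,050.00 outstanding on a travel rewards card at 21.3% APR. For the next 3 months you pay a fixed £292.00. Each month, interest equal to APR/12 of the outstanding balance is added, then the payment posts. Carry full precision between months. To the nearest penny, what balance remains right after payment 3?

£4,432.07

Monthly rate r = 21.3%/12 = 1.775% = 0.01775.
Each month: B ← B·(1+r) − £292.00.
Month 1: interest £89.64; balance after payment £4,847.64.
Month 2: interest £86.05; balance after payment £4,641.68.
Month 3: interest £82.39; balance after payment £4,432.07.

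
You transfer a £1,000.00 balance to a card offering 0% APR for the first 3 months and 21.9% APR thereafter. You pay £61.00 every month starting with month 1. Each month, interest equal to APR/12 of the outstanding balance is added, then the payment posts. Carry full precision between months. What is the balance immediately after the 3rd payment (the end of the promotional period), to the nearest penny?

Promo months 1–3 at r₀ = 0%/12 = 0; months 4+ at r₁ = 21.9%/12 = 0.01825.
After month 3 (no interest yet): B = £1,000.00 − 3·£61.00 = £817.00.

£817.00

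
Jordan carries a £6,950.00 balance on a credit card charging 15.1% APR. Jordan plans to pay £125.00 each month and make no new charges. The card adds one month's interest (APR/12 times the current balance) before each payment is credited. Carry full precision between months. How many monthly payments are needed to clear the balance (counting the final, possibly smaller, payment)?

Monthly rate r = 15.1%/12 = 1.25833% = 0.0125833.
Recurrence: B ← B·(1+r) − £125.00.
Month 1: interest £87.45; balance after payment £6,912.45.
Month 2: interest £86.98; balance after payment £6,874.44.
Closed form: n = −ln(1 − rB₀/P)/ln(1+r) = −ln(0.30037)/ln(1.01258) ≈ 96.183, so the balance reaches zero during payment 97.

97 payments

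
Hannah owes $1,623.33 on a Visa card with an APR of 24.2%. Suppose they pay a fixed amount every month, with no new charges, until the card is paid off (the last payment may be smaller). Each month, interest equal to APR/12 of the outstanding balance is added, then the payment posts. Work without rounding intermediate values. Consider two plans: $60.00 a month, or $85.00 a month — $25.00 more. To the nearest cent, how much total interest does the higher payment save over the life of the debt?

$299.87

Monthly rate r = 24.2%/12 = 2.01667% = 0.0201667.
At $60.00/mo: n = ⌈−ln(1 − rB₀/P)/ln(1+r)⌉ = 40 payments (last $30.64); total interest = total paid − $1,623.33 = $747.31.
At $85.00/mo: 25 payments (last $30.77); total interest $447.44.
Interest saved = $747.31 − $447.44 = $299.87.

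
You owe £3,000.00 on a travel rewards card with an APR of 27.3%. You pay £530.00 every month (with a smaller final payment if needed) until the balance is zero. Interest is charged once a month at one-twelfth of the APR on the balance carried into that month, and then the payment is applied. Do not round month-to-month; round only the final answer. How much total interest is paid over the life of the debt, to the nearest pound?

£249

Monthly rate r = 27.3%/12 = 2.275% = 0.02275.
Payoff takes n = ⌈−ln(1 − rB₀/P)/ln(1+r)⌉ = ⌈6.128⌉ = 7 payments; the last is £68.59.
Total paid = 6·£530.00 + £68.59 = £3,248.59.
Total interest = total paid − principal = £3,248.59 − £3,000.00 = £248.59.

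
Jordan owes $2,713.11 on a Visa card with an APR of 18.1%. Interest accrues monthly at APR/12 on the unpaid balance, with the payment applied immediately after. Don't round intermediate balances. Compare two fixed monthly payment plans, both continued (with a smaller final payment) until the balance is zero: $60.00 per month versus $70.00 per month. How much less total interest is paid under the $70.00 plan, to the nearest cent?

$484.49

Monthly rate r = 18.1%/12 = 1.50833% = 0.0150833.
At $60.00/mo: n = ⌈−ln(1 − rB₀/P)/ln(1+r)⌉ = 77 payments (last $32.47); total interest = total paid − $2,713.11 = $1,879.36.
At $70.00/mo: 59 payments (last $47.98); total interest $1,394.87.
Interest saved = $1,879.36 − $1,394.87 = $484.49.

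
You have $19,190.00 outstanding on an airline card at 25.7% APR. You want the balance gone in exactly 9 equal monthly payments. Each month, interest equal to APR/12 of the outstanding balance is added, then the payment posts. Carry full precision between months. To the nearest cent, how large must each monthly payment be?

Monthly rate r = 25.7%/12 = 2.14167% = 0.0214167.
Level-payment amortization: P = B₀·r / (1 − (1+r)^(−n)) = 19190.00·0.0214167 / (1 − 1.02142^(−9)).
Denominator 1 − (1+r)^(−9) = 0.173631908.
P = 410.986 / 0.173631908 ≈ 2366.99.

$2,366.99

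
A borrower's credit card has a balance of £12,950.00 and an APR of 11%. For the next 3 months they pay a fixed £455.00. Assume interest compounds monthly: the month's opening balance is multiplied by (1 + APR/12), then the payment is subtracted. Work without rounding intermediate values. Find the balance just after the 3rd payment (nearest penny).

Monthly rate r = 11%/12 = 0.916667% = 0.00916667.
Each month: B ← B·(1+r) − £455.00.
Month 1: interest £118.71; balance after payment £12,613.71.
Month 2: interest £115.63; balance after payment £12,274.33.
Month 3: interest £112.51; balance after payment £11,931.85.

£11,931.85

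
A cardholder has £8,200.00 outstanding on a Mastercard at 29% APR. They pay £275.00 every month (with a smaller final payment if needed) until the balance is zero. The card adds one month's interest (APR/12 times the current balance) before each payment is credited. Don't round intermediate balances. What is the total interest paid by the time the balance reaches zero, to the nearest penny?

Monthly rate r = 29%/12 = 2.41667% = 0.0241667.
Payoff takes n = ⌈−ln(1 − rB₀/P)/ln(1+r)⌉ = ⌈53.399⌉ = 54 payments; the last is £110.55.
Total paid = 53·£275.00 + £110.55 = £14,685.55.
Total interest = total paid − principal = £14,685.55 − £8,200.00 = £6,485.55.

£6,485.55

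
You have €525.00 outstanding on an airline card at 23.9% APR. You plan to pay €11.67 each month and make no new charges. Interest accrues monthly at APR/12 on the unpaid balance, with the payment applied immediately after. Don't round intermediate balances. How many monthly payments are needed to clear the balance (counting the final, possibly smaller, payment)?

Monthly rate r = 23.9%/12 = 1.99167% = 0.0199167.
Recurrence: B ← B·(1+r) − €11.67.
Month 1: interest €10.46; balance after payment €523.79.
Month 2: interest €10.43; balance after payment €522.55.
Closed form: n = −ln(1 − rB₀/P)/ln(1+r) = −ln(0.10401)/ln(1.01992) ≈ 114.767, so the balance reaches zero during payment 115.

115 payments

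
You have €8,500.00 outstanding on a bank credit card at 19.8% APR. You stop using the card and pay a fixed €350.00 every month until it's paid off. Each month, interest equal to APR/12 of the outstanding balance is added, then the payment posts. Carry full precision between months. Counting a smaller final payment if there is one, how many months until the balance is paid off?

Monthly rate r = 19.8%/12 = 1.65% = 0.0165.
Recurrence: B ← B·(1+r) − €350.00.
Month 1: interest €140.25; balance after payment €8,290.25.
Month 2: interest €136.79; balance after payment €8,077.04.
Closed form: n = −ln(1 − rB₀/P)/ln(1+r) = −ln(0.59929)/ln(1.0165) ≈ 31.287, so the balance reaches zero during payment 32.

32 months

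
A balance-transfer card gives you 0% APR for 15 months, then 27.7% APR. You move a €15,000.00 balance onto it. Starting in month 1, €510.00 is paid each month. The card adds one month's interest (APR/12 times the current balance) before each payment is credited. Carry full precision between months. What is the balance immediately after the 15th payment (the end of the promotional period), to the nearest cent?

Promo months 1–15 at r₀ = 0%/12 = 0; months 16+ at r₁ = 27.7%/12 = 0.0230833.
After month 15 (no interest yet): B = €15,000.00 − 15·€510.00 = €7,350.00.

€7,350.00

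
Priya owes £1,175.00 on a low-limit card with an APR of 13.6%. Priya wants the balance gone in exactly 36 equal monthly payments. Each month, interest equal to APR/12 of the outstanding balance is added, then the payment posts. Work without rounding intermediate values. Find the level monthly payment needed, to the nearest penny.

Monthly rate r = 13.6%/12 = 1.13333% = 0.0113333.
Level-payment amortization: P = B₀·r / (1 − (1+r)^(−n)) = 1175.00·0.0113333 / (1 − 1.01133^(−36)).
Denominator 1 − (1+r)^(−36) = 0.333493456.
P = 13.3167 / 0.333493456 ≈ 39.93.

£39.93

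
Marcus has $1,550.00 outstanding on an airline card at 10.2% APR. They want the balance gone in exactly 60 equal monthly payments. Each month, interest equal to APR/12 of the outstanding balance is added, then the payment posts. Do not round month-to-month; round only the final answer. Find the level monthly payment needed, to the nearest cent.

$33.09

Monthly rate r = 10.2%/12 = 0.85% = 0.0085.
Level-payment amortization: P = B₀·r / (1 − (1+r)^(−n)) = 1550.00·0.0085 / (1 − 1.0085^(−60)).
Denominator 1 − (1+r)^(−60) = 0.39820878.
P = 13.175 / 0.39820878 ≈ 33.09.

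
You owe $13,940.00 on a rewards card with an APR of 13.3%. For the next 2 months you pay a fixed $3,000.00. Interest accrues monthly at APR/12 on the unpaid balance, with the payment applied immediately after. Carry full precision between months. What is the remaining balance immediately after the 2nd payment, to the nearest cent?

$8,217.47

Monthly rate r = 13.3%/12 = 1.10833% = 0.0110833.
Each month: B ← B·(1+r) − $3,000.00.
Month 1: interest $154.50; balance after payment $11,094.50.
Month 2: interest $122.96; balance after payment $8,217.47.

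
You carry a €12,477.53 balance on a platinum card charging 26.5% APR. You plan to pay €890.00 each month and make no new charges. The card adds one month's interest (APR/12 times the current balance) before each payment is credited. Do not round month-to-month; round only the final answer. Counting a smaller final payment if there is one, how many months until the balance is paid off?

Monthly rate r = 26.5%/12 = 2.20833% = 0.0220833.
Recurrence: B ← B·(1+r) − €890.00.
Month 1: interest €275.55; balance after payment €11,863.08.
Month 2: interest €261.98; balance after payment €11,235.05.
Closed form: n = −ln(1 − rB₀/P)/ln(1+r) = −ln(0.6904)/ln(1.02208) ≈ 16.961, so the balance reaches zero during payment 17.

17 months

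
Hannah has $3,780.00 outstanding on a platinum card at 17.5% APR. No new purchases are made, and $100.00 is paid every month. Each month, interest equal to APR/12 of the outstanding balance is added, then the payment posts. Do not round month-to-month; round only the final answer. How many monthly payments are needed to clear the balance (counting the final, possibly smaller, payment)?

56 payments

Monthly rate r = 17.5%/12 = 1.45833% = 0.0145833.
Recurrence: B ← B·(1+r) − $100.00.
Month 1: interest $55.12; balance after payment $3,735.12.
Month 2: interest $54.47; balance after payment $3,689.60.
Closed form: n = −ln(1 − rB₀/P)/ln(1+r) = −ln(0.44875)/ln(1.01458) ≈ 55.345, so the balance reaches zero during payment 56.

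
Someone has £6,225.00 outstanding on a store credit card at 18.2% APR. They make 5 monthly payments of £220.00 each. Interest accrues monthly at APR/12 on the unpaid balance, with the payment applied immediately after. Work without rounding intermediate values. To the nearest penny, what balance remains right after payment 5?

Monthly rate r = 18.2%/12 = 1.51667% = 0.0151667.
Each month: B ← B·(1+r) − £220.00.
Month 1: interest £94.41; balance after payment £6,099.41.
Month 2: interest £92.51; balance after payment £5,971.92.
Month 3: interest £90.57; balance after payment £5,842.49.
Month 4: interest £88.61; balance after payment £5,711.11.
Month 5: interest £86.62; balance after payment £5,577.72.

£5,577.72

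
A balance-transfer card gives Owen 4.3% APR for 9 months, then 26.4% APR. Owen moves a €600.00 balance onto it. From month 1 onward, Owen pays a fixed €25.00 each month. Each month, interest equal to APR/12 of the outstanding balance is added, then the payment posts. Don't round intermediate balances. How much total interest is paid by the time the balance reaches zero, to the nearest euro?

€110

Promo months 1–9 at r₀ = 4.3%/12 = 0.00358333; months 10+ at r₁ = 26.4%/12 = 0.022.
After month 9: iterate B ← B·(1+r₀) − €25.00 for 9 months → €391.38.
Then at r₁ with €25.00/mo: n₂ = −ln(1 − r₁·B/P)/ln(1+r₁) ≈ 19.40 → 20 more payments.
Total paid = 28·€25.00 + €10.12 = €710.12; interest = €710.12 − €600.00 = €110.12.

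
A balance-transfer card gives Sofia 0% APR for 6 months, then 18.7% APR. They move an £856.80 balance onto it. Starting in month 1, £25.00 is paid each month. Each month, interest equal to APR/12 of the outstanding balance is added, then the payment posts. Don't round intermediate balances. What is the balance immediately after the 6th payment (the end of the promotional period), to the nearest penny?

£706.80

Promo months 1–6 at r₀ = 0%/12 = 0; months 7+ at r₁ = 18.7%/12 = 0.0155833.
After month 6 (no interest yet): B = £856.80 − 6·£25.00 = £706.80.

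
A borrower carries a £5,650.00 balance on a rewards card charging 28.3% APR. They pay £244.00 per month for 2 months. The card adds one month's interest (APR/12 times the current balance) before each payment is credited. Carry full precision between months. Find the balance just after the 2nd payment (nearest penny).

£5,425.88

Monthly rate r = 28.3%/12 = 2.35833% = 0.0235833.
Each month: B ← B·(1+r) − £244.00.
Month 1: interest £133.25; balance after payment £5,539.25.
Month 2: interest £130.63; balance after payment £5,425.88.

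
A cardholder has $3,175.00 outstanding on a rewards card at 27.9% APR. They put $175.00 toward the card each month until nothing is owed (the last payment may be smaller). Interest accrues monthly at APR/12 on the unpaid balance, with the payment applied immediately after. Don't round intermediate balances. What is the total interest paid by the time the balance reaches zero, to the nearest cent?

$996.80

Monthly rate r = 27.9%/12 = 2.325% = 0.02325.
Payoff takes n = ⌈−ln(1 − rB₀/P)/ln(1+r)⌉ = ⌈23.837⌉ = 24 payments; the last is $146.80.
Total paid = 23·$175.00 + $146.80 = $4,171.80.
Total interest = total paid − principal = $4,171.80 − $3,175.00 = $996.80.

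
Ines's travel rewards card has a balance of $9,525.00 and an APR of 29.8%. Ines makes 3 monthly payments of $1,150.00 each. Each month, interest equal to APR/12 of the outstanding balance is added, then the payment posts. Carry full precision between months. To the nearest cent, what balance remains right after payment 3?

$6,716.00

Monthly rate r = 29.8%/12 = 2.48333% = 0.0248333.
Each month: B ← B·(1+r) − $1,150.00.
Month 1: interest $236.54; balance after payment $8,611.54.
Month 2: interest $213.85; balance after payment $7,675.39.
Month 3: interest $190.61; balance after payment $6,716.00.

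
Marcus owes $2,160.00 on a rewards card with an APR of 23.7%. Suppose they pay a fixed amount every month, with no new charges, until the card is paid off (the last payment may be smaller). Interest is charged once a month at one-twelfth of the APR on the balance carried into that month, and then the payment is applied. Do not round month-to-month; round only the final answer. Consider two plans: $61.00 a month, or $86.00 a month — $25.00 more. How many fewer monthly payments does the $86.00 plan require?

Monthly rate r = 23.7%/12 = 1.975% = 0.01975.
At $61.00/mo: n = ⌈−ln(1 − rB₀/P)/ln(1+r)⌉ = 62 payments (last $27.54); total interest = total paid − $2,160.00 = $1,588.54.
At $86.00/mo: 36 payments (last $3.37); total interest $853.37.
Payments saved = 62 − 36 = 26.

26 fewer payments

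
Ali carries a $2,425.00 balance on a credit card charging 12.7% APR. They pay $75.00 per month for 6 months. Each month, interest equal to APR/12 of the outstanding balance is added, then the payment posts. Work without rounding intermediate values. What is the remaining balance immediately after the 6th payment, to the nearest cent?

Monthly rate r = 12.7%/12 = 1.05833% = 0.0105833.
Each month: B ← B·(1+r) − $75.00.
Month 1: interest $25.66; balance after payment $2,375.66.
Month 2: interest $25.14; balance after payment $2,325.81.
Month 3: interest $24.61; balance after payment $2,275.42.
Month 4: interest $24.08; balance after payment $2,224.50.
Month 5: interest $23.54; balance after payment $2,173.05.
Month 6: interest $23.00; balance after payment $2,121.04.

$2,121.04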